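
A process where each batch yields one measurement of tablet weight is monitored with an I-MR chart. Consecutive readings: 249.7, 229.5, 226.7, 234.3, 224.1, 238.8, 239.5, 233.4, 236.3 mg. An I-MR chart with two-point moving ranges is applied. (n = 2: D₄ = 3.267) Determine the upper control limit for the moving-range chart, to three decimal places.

26.626

Moving ranges: 20.2, 2.8, 7.6, 10.2, 14.7, 0.7, 6.1, 2.9; M̄R̄ = 65.2000 / 8 = 8.1500
UCL_MR = D₄·M̄R̄ = 3.267 × 8.1500 = 26.6260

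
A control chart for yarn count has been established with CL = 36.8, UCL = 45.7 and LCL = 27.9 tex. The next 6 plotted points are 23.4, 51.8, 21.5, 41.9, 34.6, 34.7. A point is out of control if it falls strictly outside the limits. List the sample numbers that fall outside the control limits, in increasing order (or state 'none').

1, 2, 3

Compare each point to [27.9, 45.7]: sample 1 = 23.4 < LCL; sample 2 = 51.8 > UCL; sample 3 = 21.5 < LCL.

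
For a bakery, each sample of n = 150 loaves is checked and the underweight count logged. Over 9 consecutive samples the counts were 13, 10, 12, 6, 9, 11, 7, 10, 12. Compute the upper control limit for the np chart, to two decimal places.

19.17

p̄ = Σdᵢ / (k·n) = 90 / (9 × 150) = 0.06667
UCL = np̄ + 3·√(np̄(1−p̄)) = 10.0000 + 3 × √(10.0000×0.93333) = 10.0000 + 3 × 3.0551 = 19.1652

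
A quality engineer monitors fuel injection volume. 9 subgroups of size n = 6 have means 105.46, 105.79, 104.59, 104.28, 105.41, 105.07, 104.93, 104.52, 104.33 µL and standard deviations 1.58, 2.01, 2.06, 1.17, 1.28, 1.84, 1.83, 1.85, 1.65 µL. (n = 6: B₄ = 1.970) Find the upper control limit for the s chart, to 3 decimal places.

3.342

s̄ = (1.58 + 2.01 + 2.06 + 1.17 + 1.28 + 1.84 + 1.83 + 1.85 + 1.65) / 9 = 1.6967
UCL_s = B₄·s̄ = 1.970 × 1.6967 = 3.3424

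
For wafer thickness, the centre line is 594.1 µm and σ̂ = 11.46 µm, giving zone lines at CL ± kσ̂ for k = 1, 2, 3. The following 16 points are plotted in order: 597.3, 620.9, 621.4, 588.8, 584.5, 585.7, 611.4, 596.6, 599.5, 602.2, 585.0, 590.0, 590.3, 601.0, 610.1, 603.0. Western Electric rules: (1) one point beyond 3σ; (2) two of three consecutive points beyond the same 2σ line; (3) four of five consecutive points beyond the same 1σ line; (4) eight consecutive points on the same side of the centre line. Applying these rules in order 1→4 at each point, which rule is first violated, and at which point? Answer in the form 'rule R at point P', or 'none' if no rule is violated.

Zone of each point (C = within 1σ̂, B = 1σ̂–2σ̂, A = 2σ̂–3σ̂, * = beyond 3σ̂; sign = side of CL): 1:+C, 2:+A, 3:+A, 4:-C, 5:-C, 6:-C, 7:+B, 8:+C, 9:+C, 10:+C, 11:-C, 12:-C, 13:-C, 14:+C, 15:+B, 16:+C
Rule 2 (two of three consecutive points beyond the same 2σ limit) is satisfied at point 3.

rule 2 at point 3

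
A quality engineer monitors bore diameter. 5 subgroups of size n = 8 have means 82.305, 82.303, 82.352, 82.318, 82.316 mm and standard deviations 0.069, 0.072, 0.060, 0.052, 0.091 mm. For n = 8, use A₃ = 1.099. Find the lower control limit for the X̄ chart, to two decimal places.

X̄̄ = (82.305 + 82.303 + 82.352 + 82.318 + 82.316) / 5 = 82.3188
s̄ = (0.069 + 0.072 + 0.060 + 0.052 + 0.091) / 5 = 0.0688
LCL = X̄̄ − A₃·s̄ = 82.3188 − 1.099 × 0.0688 = 82.2432

82.24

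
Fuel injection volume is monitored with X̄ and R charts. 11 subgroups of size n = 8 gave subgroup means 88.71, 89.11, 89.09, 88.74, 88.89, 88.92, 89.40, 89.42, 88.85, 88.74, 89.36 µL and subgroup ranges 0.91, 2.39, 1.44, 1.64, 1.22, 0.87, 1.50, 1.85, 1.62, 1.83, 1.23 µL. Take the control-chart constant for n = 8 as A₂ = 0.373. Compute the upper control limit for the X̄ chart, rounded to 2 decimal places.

X̄̄ = (88.71 + 89.11 + 89.09 + 88.74 + 88.89 + 88.92 + 89.40 + 89.42 + 88.85 + 88.74 + 89.36) / 11 = 979.2300 / 11 = 89.0209
R̄ = (0.91 + 2.39 + 1.44 + 1.64 + 1.22 + 0.87 + 1.50 + 1.85 + 1.62 + 1.83 + 1.23) / 11 = 16.5000 / 11 = 1.5000
UCL = X̄̄ + A₂·R̄ = 89.0209 + 0.373 × 1.5000 = 89.5804

89.58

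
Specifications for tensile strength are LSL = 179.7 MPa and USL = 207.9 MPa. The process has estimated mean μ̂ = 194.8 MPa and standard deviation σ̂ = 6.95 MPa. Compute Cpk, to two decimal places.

0.63

Cpu = (USL − μ̂) / (3σ̂) = (207.9 − 194.8) / (3 × 6.95) = 0.6283; Cpl = (μ̂ − LSL) / (3σ̂) = (194.8 − 179.7) / (3 × 6.95) = 0.7242; Cpk = min(Cpu, Cpl) = 0.6283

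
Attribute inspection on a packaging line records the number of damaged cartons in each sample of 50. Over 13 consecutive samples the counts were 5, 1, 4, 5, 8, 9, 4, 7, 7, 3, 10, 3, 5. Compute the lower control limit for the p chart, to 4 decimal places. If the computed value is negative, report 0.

0.0000

p̄ = Σdᵢ / (k·n) = 71 / (13 × 50) = 0.10923
LCL = p̄ − 3·√(p̄(1−p̄)/n) = 0.10923 − 3 × 0.04411 = -0.02311 → 0 (negative, so LCL = 0)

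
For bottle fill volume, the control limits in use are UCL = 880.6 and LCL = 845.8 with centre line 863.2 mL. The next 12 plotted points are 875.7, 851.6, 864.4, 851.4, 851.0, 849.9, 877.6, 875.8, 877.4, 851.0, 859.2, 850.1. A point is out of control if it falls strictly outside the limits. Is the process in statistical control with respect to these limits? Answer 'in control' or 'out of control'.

in control

All 12 points lie within [845.8, 880.6].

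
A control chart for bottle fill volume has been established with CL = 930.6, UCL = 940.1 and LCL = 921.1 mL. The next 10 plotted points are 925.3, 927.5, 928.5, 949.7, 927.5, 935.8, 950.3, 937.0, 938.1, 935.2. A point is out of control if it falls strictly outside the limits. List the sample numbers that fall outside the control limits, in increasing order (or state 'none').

4, 7

Compare each point to [921.1, 940.1]: sample 4 = 949.7 > UCL; sample 7 = 950.3 > UCL.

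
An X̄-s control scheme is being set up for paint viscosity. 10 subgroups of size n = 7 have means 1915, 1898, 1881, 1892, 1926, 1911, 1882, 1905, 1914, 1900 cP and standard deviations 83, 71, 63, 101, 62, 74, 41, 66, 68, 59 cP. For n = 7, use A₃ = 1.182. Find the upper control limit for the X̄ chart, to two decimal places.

1983.72

X̄̄ = (1915 + 1898 + 1881 + 1892 + 1926 + 1911 + 1882 + 1905 + 1914 + 1900) / 10 = 1902.4000
s̄ = (83 + 71 + 63 + 101 + 62 + 74 + 41 + 66 + 68 + 59) / 10 = 68.8000
UCL = X̄̄ + A₃·s̄ = 1902.4000 + 1.182 × 68.8000 = 1983.7216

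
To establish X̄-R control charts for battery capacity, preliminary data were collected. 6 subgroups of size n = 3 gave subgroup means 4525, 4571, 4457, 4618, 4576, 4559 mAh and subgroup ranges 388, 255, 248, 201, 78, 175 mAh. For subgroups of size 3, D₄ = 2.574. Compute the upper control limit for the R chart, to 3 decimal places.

R̄ = (388 + 255 + 248 + 201 + 78 + 175) / 6 = 1345.0000 / 6 = 224.1667
UCL_R = D₄·R̄ = 2.574 × 224.1667 = 577.0050

577.005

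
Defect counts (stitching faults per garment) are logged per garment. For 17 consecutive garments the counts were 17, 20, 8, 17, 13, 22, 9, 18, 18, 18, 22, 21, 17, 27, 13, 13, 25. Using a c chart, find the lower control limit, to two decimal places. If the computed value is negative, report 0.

4.97

c̄ = (17 + 20 + 8 + 17 + 13 + 22 + 9 + 18 + 18 + 18 + 22 + 21 + 17 + 27 + 13 + 13 + 25) / 17 = 298 / 17 = 17.5294
LCL = c̄ − 3√c̄ = 17.5294 − 3 × 4.1868 = 4.9690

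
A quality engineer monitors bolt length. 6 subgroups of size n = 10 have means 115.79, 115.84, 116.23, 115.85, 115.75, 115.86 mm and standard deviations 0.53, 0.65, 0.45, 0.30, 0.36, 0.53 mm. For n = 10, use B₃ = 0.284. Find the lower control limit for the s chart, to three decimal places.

s̄ = (0.53 + 0.65 + 0.45 + 0.30 + 0.36 + 0.53) / 6 = 0.4700
LCL_s = B₃·s̄ = 0.284 × 0.4700 = 0.1335

0.133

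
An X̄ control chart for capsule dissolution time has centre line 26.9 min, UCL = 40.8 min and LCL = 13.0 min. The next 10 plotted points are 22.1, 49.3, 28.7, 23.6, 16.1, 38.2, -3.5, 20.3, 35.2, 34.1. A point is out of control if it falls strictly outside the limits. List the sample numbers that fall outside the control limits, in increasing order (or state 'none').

2, 7

Compare each point to [13.0, 40.8]: sample 2 = 49.3 > UCL; sample 7 = -3.5 < LCL.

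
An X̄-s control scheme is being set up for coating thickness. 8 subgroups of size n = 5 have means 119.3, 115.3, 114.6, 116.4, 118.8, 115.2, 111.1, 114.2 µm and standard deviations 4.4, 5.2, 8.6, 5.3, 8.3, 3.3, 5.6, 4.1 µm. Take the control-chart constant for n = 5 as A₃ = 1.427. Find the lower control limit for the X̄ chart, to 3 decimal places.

X̄̄ = (119.3 + 115.3 + 114.6 + 116.4 + 118.8 + 115.2 + 111.1 + 114.2) / 8 = 115.6125
s̄ = (4.4 + 5.2 + 8.6 + 5.3 + 8.3 + 3.3 + 5.6 + 4.1) / 8 = 5.6000
LCL = X̄̄ − A₃·s̄ = 115.6125 − 1.427 × 5.6000 = 107.6213

107.621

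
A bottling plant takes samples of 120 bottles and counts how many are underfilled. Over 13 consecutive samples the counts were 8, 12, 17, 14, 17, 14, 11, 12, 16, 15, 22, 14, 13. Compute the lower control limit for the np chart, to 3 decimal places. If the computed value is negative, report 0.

p̄ = Σdᵢ / (k·n) = 185 / (13 × 120) = 0.11859
LCL = np̄ − 3·√(np̄(1−p̄)) = 14.2308 − 3 × 3.5416 = 3.6059

3.606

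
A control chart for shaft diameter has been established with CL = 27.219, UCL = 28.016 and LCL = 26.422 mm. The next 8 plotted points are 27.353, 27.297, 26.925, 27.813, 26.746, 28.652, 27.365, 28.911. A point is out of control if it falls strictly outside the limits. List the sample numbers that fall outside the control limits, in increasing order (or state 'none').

6, 8

Compare each point to [26.422, 28.016]: sample 6 = 28.652 > UCL; sample 8 = 28.911 > UCL.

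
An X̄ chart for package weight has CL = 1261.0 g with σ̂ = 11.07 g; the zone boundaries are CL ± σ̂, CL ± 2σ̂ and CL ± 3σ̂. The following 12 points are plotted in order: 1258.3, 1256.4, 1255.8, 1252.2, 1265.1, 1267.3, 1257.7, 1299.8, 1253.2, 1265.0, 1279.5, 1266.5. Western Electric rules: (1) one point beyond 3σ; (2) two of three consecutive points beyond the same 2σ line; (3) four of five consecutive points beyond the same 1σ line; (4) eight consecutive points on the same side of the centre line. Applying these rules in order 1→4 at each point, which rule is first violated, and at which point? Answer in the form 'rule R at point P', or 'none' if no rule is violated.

rule 1 at point 8

Zone of each point (C = within 1σ̂, B = 1σ̂–2σ̂, A = 2σ̂–3σ̂, * = beyond 3σ̂; sign = side of CL): 1:-C, 2:-C, 3:-C, 4:-C, 5:+C, 6:+C, 7:-C, 8:+*, 9:-C, 10:+C, 11:+B, 12:+C
Rule 1 (one point beyond the 3σ limits) is satisfied at point 8.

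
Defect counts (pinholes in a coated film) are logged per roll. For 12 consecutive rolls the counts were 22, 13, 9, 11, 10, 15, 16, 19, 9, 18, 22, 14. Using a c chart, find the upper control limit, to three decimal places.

c̄ = (22 + 13 + 9 + 11 + 10 + 15 + 16 + 19 + 9 + 18 + 22 + 14) / 12 = 178 / 12 = 14.8333
UCL = c̄ + 3√c̄ = 14.8333 + 3 × √14.8333 = 14.8333 + 3 × 3.8514 = 26.3876

26.388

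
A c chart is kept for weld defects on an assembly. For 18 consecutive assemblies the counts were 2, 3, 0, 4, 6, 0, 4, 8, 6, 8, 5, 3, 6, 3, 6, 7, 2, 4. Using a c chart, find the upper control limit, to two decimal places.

10.48

c̄ = (2 + 3 + 0 + 4 + 6 + 0 + 4 + 8 + 6 + 8 + 5 + 3 + 6 + 3 + 6 + 7 + 2 + 4) / 18 = 77 / 18 = 4.2778
UCL = c̄ + 3√c̄ = 4.2778 + 3 × √4.2778 = 4.2778 + 3 × 2.0683 = 10.4826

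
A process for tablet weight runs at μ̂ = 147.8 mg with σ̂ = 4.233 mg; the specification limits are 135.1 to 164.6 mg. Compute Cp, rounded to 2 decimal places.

Cp = (USL − LSL) / (6σ̂) = (164.6 − 135.1) / (6 × 4.233) = 29.5000 / 25.3980 = 1.1615

1.16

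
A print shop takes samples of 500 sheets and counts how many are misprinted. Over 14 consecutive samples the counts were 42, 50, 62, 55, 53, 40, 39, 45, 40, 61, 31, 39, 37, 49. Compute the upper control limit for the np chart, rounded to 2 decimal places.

65.30

p̄ = Σdᵢ / (k·n) = 643 / (14 × 500) = 0.09186
UCL = np̄ + 3·√(np̄(1−p̄)) = 45.9286 + 3 × √(45.9286×0.90814) = 45.9286 + 3 × 6.4583 = 65.3035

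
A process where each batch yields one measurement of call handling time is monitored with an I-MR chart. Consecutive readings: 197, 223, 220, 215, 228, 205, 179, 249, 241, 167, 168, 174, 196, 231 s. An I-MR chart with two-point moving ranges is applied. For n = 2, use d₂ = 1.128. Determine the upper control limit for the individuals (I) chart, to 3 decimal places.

270.473

X̄ = (197 + 223 + 220 + 215 + 228 + 205 + 179 + 249 + 241 + 167 + 168 + 174 + 196 + 231) / 14 = 206.6429
Moving ranges: 26, 3, 5, 13, 23, 26, 70, 8, 74, 1, 6, 22, 35; M̄R̄ = 312.0000 / 13 = 24.0000
UCL = X̄ + 3·M̄R̄/d₂ = 206.6429 + 3 × 24.0000 / 1.128 = 270.4726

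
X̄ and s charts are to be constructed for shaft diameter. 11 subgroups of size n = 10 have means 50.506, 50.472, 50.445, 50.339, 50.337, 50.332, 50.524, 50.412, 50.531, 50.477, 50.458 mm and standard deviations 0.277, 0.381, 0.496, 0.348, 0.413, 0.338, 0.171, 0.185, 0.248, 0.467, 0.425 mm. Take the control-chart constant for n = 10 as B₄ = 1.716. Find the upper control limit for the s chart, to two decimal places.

0.58

s̄ = (0.277 + 0.381 + 0.496 + 0.348 + 0.413 + 0.338 + 0.171 + 0.185 + 0.248 + 0.467 + 0.425) / 11 = 0.3408
UCL_s = B₄·s̄ = 1.716 × 0.3408 = 0.5848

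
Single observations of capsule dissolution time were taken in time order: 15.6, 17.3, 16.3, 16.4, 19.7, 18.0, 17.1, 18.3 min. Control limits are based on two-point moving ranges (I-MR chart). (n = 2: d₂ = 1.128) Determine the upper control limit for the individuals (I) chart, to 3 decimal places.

21.099

X̄ = (15.6 + 17.3 + 16.3 + 16.4 + 19.7 + 18.0 + 17.1 + 18.3) / 8 = 17.3375
Moving ranges: 1.7, 1.0, 0.1, 3.3, 1.7, 0.9, 1.2; M̄R̄ = 9.9000 / 7 = 1.4143
UCL = X̄ + 3·M̄R̄/d₂ = 17.3375 + 3 × 1.4143 / 1.128 = 21.0989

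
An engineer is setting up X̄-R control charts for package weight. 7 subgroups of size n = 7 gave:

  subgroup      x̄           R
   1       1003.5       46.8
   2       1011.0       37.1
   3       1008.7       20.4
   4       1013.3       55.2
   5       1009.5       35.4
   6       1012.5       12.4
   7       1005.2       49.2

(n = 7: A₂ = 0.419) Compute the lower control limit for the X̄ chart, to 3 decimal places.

993.747

X̄̄ = (1003.5 + 1011.0 + 1008.7 + 1013.3 + 1009.5 + 1012.5 + 1005.2) / 7 = 7063.7000 / 7 = 1009.1000
R̄ = (46.8 + 37.1 + 20.4 + 55.2 + 35.4 + 12.4 + 49.2) / 7 = 256.5000 / 7 = 36.6429
LCL = X̄̄ − A₂·R̄ = 1009.1000 − 0.419 × 36.6429 = 993.7466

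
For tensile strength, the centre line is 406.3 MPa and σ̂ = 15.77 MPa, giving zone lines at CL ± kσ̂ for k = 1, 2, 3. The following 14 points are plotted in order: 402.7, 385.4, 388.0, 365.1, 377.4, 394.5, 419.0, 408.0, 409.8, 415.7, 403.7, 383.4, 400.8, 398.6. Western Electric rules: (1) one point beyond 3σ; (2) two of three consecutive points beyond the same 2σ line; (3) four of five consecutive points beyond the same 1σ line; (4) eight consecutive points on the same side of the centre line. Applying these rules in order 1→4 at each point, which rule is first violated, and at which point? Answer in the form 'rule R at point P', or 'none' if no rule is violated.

Zone of each point (C = within 1σ̂, B = 1σ̂–2σ̂, A = 2σ̂–3σ̂, * = beyond 3σ̂; sign = side of CL): 1:-C, 2:-B, 3:-B, 4:-A, 5:-B, 6:-C, 7:+C, 8:+C, 9:+C, 10:+C, 11:-C, 12:-B, 13:-C, 14:-C
Rule 3 (four of five consecutive points beyond the same 1σ limit) is satisfied at point 5.

rule 3 at point 5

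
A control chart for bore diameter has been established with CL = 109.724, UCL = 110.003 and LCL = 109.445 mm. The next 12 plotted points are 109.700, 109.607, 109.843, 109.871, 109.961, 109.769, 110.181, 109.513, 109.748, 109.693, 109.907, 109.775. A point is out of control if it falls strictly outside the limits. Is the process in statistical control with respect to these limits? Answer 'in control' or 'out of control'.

out of control

Compare each point to [109.445, 110.003]: sample 7 = 110.181 > UCL.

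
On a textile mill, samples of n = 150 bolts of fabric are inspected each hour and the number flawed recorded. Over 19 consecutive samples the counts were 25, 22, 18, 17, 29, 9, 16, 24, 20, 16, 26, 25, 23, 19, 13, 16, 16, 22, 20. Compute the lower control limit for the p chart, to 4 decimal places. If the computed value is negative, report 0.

0.0490

p̄ = Σdᵢ / (k·n) = 376 / (19 × 150) = 0.13193
LCL = p̄ − 3·√(p̄(1−p̄)/n) = 0.13193 − 3 × 0.02763 = 0.04904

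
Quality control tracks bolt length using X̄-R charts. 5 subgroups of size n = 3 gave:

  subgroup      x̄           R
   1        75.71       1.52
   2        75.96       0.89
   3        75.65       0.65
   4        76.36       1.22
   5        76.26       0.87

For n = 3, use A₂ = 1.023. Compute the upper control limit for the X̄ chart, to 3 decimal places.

X̄̄ = (75.71 + 75.96 + 75.65 + 76.36 + 76.26) / 5 = 379.9400 / 5 = 75.9880
R̄ = (1.52 + 0.89 + 0.65 + 1.22 + 0.87) / 5 = 5.1500 / 5 = 1.0300
UCL = X̄̄ + A₂·R̄ = 75.9880 + 1.023 × 1.0300 = 77.0417

77.042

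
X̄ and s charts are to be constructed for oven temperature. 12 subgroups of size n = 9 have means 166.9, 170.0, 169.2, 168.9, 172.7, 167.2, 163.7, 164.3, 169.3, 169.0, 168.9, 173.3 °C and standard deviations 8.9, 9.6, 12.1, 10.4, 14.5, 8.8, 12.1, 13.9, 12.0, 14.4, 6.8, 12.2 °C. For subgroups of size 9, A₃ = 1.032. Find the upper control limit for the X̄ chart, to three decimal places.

X̄̄ = (166.9 + 170.0 + 169.2 + 168.9 + 172.7 + 167.2 + 163.7 + 164.3 + 169.3 + 169.0 + 168.9 + 173.3) / 12 = 168.6167
s̄ = (8.9 + 9.6 + 12.1 + 10.4 + 14.5 + 8.8 + 12.1 + 13.9 + 12.0 + 14.4 + 6.8 + 12.2) / 12 = 11.3083
UCL = X̄̄ + A₃·s̄ = 168.6167 + 1.032 × 11.3083 = 180.2869

180.287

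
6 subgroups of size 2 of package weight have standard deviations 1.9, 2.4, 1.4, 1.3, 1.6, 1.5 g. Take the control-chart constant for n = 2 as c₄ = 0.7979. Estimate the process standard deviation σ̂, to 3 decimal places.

2.110

s̄ = (1.9 + 2.4 + 1.4 + 1.3 + 1.6 + 1.5) / 6 = 1.6833
σ̂ = s̄ / c₄ = 1.6833 / 0.7979 = 2.1097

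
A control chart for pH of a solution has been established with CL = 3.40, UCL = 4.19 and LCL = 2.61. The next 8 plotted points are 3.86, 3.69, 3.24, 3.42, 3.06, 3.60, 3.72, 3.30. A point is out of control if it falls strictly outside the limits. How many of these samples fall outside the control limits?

0

All 8 points lie within [2.61, 4.19].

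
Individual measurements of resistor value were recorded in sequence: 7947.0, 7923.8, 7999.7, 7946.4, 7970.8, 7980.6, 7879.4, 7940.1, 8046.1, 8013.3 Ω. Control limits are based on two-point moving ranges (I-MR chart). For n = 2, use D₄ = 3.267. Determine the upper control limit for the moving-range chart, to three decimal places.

176.890

Moving ranges: 23.2, 75.9, 53.3, 24.4, 9.8, 101.2, 60.7, 106.0, 32.8; M̄R̄ = 487.3000 / 9 = 54.1444
UCL_MR = D₄·M̄R̄ = 3.267 × 54.1444 = 176.8899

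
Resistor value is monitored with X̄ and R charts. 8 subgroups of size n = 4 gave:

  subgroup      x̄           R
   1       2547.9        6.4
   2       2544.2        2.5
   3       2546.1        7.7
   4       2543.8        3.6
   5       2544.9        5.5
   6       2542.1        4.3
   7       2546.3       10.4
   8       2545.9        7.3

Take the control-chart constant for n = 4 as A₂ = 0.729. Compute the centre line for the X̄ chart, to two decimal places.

X̄̄ = (2547.9 + 2544.2 + 2546.1 + 2543.8 + 2544.9 + 2542.1 + 2546.3 + 2545.9) / 8 = 20361.2000 / 8 = 2545.1500
CL = X̄̄ = 2545.1500

2545.15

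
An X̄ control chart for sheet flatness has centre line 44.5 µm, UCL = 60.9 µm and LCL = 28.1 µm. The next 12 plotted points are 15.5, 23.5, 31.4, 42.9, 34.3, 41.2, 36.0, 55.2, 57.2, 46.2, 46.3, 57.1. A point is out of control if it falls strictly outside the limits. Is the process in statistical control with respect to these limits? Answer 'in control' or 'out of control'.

Compare each point to [28.1, 60.9]: sample 1 = 15.5 < LCL; sample 2 = 23.5 < LCL.

out of control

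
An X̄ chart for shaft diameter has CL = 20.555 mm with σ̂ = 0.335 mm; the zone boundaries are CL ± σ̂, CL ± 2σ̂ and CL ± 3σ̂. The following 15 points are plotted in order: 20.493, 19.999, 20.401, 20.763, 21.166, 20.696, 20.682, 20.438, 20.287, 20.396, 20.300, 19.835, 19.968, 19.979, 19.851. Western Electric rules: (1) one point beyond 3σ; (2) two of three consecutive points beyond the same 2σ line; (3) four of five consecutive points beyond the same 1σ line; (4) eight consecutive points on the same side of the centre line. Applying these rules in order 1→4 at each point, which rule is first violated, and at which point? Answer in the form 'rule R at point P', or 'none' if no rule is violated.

rule 3 at point 15

Zone of each point (C = within 1σ̂, B = 1σ̂–2σ̂, A = 2σ̂–3σ̂, * = beyond 3σ̂; sign = side of CL): 1:-C, 2:-B, 3:-C, 4:+C, 5:+B, 6:+C, 7:+C, 8:-C, 9:-C, 10:-C, 11:-C, 12:-A, 13:-B, 14:-B, 15:-A
Rule 3 (four of five consecutive points beyond the same 1σ limit) is satisfied at point 15.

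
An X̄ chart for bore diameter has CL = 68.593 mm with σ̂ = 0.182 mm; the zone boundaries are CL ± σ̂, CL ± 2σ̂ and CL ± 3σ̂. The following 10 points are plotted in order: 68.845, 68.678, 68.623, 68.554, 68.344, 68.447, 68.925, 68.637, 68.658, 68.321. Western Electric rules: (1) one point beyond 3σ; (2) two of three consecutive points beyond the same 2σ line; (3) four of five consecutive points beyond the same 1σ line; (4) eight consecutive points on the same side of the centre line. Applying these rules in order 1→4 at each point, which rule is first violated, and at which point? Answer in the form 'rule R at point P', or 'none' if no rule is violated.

Zone of each point (C = within 1σ̂, B = 1σ̂–2σ̂, A = 2σ̂–3σ̂, * = beyond 3σ̂; sign = side of CL): 1:+B, 2:+C, 3:+C, 4:-C, 5:-B, 6:-C, 7:+B, 8:+C, 9:+C, 10:-B
No rule fires across all 10 points.

none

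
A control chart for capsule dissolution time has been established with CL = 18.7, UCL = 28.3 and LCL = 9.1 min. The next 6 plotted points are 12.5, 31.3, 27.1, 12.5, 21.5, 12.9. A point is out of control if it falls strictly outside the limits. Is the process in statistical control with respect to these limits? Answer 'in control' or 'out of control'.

out of control

Compare each point to [9.1, 28.3]: sample 2 = 31.3 > UCL.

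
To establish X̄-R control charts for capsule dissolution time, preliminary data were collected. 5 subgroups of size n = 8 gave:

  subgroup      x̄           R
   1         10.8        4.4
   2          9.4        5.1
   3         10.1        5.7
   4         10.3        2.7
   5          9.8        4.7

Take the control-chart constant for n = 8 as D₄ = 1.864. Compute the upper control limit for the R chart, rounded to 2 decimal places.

8.43

R̄ = (4.4 + 5.1 + 5.7 + 2.7 + 4.7) / 5 = 22.6000 / 5 = 4.5200
UCL_R = D₄·R̄ = 1.864 × 4.5200 = 8.4253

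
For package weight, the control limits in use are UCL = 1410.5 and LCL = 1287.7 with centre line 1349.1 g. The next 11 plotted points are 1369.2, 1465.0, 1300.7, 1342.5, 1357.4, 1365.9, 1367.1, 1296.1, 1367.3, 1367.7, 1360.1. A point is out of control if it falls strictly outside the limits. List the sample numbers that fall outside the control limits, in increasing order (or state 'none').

2

Compare each point to [1287.7, 1410.5]: sample 2 = 1465.0 > UCL.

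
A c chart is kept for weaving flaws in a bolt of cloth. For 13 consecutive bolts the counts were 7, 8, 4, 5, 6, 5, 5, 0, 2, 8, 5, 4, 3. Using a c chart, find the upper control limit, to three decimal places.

11.321

c̄ = (7 + 8 + 4 + 5 + 6 + 5 + 5 + 0 + 2 + 8 + 5 + 4 + 3) / 13 = 62 / 13 = 4.7692
UCL = c̄ + 3√c̄ = 4.7692 + 3 × √4.7692 = 4.7692 + 3 × 2.1839 = 11.3208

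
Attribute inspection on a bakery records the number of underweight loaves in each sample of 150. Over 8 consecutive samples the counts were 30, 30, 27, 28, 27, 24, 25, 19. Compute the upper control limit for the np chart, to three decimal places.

40.211

p̄ = Σdᵢ / (k·n) = 210 / (8 × 150) = 0.17500
UCL = np̄ + 3·√(np̄(1−p̄)) = 26.2500 + 3 × √(26.2500×0.82500) = 26.2500 + 3 × 4.6536 = 40.2109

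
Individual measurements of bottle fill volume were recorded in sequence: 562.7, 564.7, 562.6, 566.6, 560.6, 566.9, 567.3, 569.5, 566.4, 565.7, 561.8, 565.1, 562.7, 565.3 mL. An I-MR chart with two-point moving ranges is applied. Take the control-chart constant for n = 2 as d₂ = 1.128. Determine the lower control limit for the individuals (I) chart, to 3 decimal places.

556.871

X̄ = (562.7 + 564.7 + 562.6 + 566.6 + 560.6 + 566.9 + 567.3 + 569.5 + 566.4 + 565.7 + 561.8 + 565.1 + 562.7 + 565.3) / 14 = 564.8500
Moving ranges: 2.0, 2.1, 4.0, 6.0, 6.3, 0.4, 2.2, 3.1, 0.7, 3.9, 3.3, 2.4, 2.6; M̄R̄ = 39.0000 / 13 = 3.0000
LCL = X̄ − 3·M̄R̄/d₂ = 564.8500 − 3 × 3.0000 / 1.128 = 556.8713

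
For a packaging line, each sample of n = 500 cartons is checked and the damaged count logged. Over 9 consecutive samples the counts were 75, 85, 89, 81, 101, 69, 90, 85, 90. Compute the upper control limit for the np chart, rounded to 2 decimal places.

p̄ = Σdᵢ / (k·n) = 765 / (9 × 500) = 0.17000
UCL = np̄ + 3·√(np̄(1−p̄)) = 85.0000 + 3 × √(85.0000×0.83000) = 85.0000 + 3 × 8.3994 = 110.1982

110.20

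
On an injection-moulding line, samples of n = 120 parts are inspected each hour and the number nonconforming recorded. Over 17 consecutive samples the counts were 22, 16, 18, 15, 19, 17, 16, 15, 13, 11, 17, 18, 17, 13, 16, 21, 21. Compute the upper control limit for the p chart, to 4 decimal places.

0.2346

p̄ = Σdᵢ / (k·n) = 285 / (17 × 120) = 0.13971
UCL = p̄ + 3·√(p̄(1−p̄)/n) = 0.13971 + 3 × √(0.13971×0.86029/120) = 0.13971 + 3 × 0.03165 = 0.23465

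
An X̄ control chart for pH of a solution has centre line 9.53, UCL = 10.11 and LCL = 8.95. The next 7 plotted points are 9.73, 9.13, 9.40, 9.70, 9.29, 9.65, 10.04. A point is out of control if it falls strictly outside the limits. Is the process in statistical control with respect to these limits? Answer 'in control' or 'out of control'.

All 7 points lie within [8.95, 10.11].

in control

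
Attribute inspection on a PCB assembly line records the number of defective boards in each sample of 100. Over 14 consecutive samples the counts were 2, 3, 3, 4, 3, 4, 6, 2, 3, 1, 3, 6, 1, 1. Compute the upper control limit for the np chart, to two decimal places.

8.12

p̄ = Σdᵢ / (k·n) = 42 / (14 × 100) = 0.03000
UCL = np̄ + 3·√(np̄(1−p̄)) = 3.0000 + 3 × √(3.0000×0.97000) = 3.0000 + 3 × 1.7059 = 8.1176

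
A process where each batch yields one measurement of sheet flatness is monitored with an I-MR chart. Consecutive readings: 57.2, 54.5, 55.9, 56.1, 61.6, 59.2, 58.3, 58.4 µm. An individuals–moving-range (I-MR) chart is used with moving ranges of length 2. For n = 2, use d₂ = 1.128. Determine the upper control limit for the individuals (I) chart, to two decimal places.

62.67

X̄ = (57.2 + 54.5 + 55.9 + 56.1 + 61.6 + 59.2 + 58.3 + 58.4) / 8 = 57.6500
Moving ranges: 2.7, 1.4, 0.2, 5.5, 2.4, 0.9, 0.1; M̄R̄ = 13.2000 / 7 = 1.8857
UCL = X̄ + 3·M̄R̄/d₂ = 57.6500 + 3 × 1.8857 / 1.128 = 62.6652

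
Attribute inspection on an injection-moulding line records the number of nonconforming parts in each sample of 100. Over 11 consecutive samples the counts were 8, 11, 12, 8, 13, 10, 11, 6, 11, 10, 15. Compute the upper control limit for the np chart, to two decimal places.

19.63

p̄ = Σdᵢ / (k·n) = 115 / (11 × 100) = 0.10455
UCL = np̄ + 3·√(np̄(1−p̄)) = 10.4545 + 3 × √(10.4545×0.89545) = 10.4545 + 3 × 3.0597 = 19.6336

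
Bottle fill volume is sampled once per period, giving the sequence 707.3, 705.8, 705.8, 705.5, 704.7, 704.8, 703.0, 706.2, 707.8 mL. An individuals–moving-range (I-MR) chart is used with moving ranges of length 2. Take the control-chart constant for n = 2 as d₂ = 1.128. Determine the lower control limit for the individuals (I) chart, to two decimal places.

702.56

X̄ = (707.3 + 705.8 + 705.8 + 705.5 + 704.7 + 704.8 + 703.0 + 706.2 + 707.8) / 9 = 705.6556
Moving ranges: 1.5, 0.0, 0.3, 0.8, 0.1, 1.8, 3.2, 1.6; M̄R̄ = 9.3000 / 8 = 1.1625
LCL = X̄ − 3·M̄R̄/d₂ = 705.6556 − 3 × 1.1625 / 1.128 = 702.5638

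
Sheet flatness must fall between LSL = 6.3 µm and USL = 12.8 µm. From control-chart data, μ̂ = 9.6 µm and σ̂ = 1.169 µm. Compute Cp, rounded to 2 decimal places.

0.93

Cp = (USL − LSL) / (6σ̂) = (12.8 − 6.3) / (6 × 1.169) = 6.5000 / 7.0140 = 0.9267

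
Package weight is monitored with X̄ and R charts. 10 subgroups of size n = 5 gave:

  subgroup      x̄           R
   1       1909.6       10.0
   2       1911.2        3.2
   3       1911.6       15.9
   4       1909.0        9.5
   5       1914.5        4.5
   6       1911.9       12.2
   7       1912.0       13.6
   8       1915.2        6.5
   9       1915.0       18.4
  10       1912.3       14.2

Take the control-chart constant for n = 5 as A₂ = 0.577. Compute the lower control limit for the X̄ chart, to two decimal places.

1906.00

X̄̄ = (1909.6 + 1911.2 + 1911.6 + 1909.0 + 1914.5 + 1911.9 + 1912.0 + 1915.2 + 1915.0 + 1912.3) / 10 = 19122.3000 / 10 = 1912.2300
R̄ = (10.0 + 3.2 + 15.9 + 9.5 + 4.5 + 12.2 + 13.6 + 6.5 + 18.4 + 14.2) / 10 = 108.0000 / 10 = 10.8000
LCL = X̄̄ − A₂·R̄ = 1912.2300 − 0.577 × 10.8000 = 1905.9984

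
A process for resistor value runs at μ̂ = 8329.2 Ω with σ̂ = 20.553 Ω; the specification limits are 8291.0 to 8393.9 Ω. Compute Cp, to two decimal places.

0.83

Cp = (USL − LSL) / (6σ̂) = (8393.9 − 8291.0) / (6 × 20.553) = 102.9000 / 123.3180 = 0.8344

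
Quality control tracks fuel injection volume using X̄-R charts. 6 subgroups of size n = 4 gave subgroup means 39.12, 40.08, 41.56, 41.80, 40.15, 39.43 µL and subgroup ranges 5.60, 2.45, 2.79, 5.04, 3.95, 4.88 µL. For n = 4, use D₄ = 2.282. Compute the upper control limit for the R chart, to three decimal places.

9.398

R̄ = (5.60 + 2.45 + 2.79 + 5.04 + 3.95 + 4.88) / 6 = 24.7100 / 6 = 4.1183
UCL_R = D₄·R̄ = 2.282 × 4.1183 = 9.3980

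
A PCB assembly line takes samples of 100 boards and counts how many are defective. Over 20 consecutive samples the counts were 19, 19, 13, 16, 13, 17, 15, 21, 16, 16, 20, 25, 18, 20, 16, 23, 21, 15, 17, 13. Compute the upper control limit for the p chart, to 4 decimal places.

p̄ = Σdᵢ / (k·n) = 353 / (20 × 100) = 0.17650
UCL = p̄ + 3·√(p̄(1−p̄)/n) = 0.17650 + 3 × √(0.17650×0.82350/100) = 0.17650 + 3 × 0.03812 = 0.29087

0.2909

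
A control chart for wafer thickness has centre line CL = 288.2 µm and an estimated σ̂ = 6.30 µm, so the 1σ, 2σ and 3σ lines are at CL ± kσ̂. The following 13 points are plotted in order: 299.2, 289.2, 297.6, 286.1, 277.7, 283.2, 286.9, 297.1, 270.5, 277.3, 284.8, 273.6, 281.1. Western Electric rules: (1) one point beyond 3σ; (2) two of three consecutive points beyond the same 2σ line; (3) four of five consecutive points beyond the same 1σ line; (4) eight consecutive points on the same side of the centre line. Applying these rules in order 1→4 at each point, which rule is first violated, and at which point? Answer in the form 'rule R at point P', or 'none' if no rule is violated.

rule 3 at point 13

Zone of each point (C = within 1σ̂, B = 1σ̂–2σ̂, A = 2σ̂–3σ̂, * = beyond 3σ̂; sign = side of CL): 1:+B, 2:+C, 3:+B, 4:-C, 5:-B, 6:-C, 7:-C, 8:+B, 9:-A, 10:-B, 11:-C, 12:-A, 13:-B
Rule 3 (four of five consecutive points beyond the same 1σ limit) is satisfied at point 13.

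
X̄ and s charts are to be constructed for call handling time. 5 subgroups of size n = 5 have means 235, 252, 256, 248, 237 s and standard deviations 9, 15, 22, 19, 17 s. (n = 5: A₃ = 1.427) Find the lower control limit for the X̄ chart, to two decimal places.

X̄̄ = (235 + 252 + 256 + 248 + 237) / 5 = 245.6000
s̄ = (9 + 15 + 22 + 19 + 17) / 5 = 16.4000
LCL = X̄̄ − A₃·s̄ = 245.6000 − 1.427 × 16.4000 = 222.1972

222.20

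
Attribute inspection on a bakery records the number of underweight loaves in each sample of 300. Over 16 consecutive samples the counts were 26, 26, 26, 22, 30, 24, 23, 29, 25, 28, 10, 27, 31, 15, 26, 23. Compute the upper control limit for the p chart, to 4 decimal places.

0.1288

p̄ = Σdᵢ / (k·n) = 391 / (16 × 300) = 0.08146
UCL = p̄ + 3·√(p̄(1−p̄)/n) = 0.08146 + 3 × √(0.08146×0.91854/300) = 0.08146 + 3 × 0.01579 = 0.12884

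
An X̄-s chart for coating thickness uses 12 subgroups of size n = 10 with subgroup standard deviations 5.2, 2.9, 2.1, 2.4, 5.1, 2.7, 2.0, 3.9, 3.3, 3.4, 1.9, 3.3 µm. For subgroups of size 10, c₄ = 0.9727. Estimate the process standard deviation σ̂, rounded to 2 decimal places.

3.27

s̄ = (5.2 + 2.9 + 2.1 + 2.4 + 5.1 + 2.7 + 2.0 + 3.9 + 3.3 + 3.4 + 1.9 + 3.3) / 12 = 3.1833
σ̂ = s̄ / c₄ = 3.1833 / 0.9727 = 3.2727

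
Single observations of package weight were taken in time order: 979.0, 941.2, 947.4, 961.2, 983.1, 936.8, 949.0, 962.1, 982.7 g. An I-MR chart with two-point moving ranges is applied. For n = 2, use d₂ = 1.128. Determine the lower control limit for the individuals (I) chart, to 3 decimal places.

X̄ = (979.0 + 941.2 + 947.4 + 961.2 + 983.1 + 936.8 + 949.0 + 962.1 + 982.7) / 9 = 960.2778
Moving ranges: 37.8, 6.2, 13.8, 21.9, 46.3, 12.2, 13.1, 20.6; M̄R̄ = 171.9000 / 8 = 21.4875
LCL = X̄ − 3·M̄R̄/d₂ = 960.2778 − 3 × 21.4875 / 1.128 = 903.1302

903.130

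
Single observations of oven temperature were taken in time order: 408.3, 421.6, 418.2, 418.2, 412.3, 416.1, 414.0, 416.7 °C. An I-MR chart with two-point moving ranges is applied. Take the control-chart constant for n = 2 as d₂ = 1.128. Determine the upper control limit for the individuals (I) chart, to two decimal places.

427.53

X̄ = (408.3 + 421.6 + 418.2 + 418.2 + 412.3 + 416.1 + 414.0 + 416.7) / 8 = 415.6750
Moving ranges: 13.3, 3.4, 0.0, 5.9, 3.8, 2.1, 2.7; M̄R̄ = 31.2000 / 7 = 4.4571
UCL = X̄ + 3·M̄R̄/d₂ = 415.6750 + 3 × 4.4571 / 1.128 = 427.5291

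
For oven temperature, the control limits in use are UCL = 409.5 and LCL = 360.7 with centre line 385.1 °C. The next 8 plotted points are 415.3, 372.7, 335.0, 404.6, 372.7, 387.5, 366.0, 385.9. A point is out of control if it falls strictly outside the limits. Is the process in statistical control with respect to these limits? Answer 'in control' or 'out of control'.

out of control

Compare each point to [360.7, 409.5]: sample 1 = 415.3 > UCL; sample 3 = 335.0 < LCL.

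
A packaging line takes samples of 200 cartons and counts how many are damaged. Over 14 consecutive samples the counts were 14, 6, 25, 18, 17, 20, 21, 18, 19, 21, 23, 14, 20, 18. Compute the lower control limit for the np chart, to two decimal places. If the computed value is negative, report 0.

p̄ = Σdᵢ / (k·n) = 254 / (14 × 200) = 0.09071
LCL = np̄ − 3·√(np̄(1−p̄)) = 18.1429 − 3 × 4.0617 = 5.9579

5.96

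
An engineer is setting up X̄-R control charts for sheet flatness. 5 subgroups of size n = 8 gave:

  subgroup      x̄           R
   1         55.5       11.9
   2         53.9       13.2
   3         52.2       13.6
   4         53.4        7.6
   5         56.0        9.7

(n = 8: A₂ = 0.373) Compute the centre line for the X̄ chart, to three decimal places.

54.200

X̄̄ = (55.5 + 53.9 + 52.2 + 53.4 + 56.0) / 5 = 271.0000 / 5 = 54.2000
CL = X̄̄ = 54.2000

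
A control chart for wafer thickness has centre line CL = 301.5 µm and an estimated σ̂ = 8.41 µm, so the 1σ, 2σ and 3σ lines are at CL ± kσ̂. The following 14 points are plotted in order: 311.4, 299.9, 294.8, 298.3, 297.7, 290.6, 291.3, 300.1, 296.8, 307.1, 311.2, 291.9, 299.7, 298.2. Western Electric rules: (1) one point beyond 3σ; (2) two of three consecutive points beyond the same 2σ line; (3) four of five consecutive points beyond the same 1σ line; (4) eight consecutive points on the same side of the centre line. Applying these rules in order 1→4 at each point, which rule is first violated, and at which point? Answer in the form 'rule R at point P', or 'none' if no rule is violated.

rule 4 at point 9

Zone of each point (C = within 1σ̂, B = 1σ̂–2σ̂, A = 2σ̂–3σ̂, * = beyond 3σ̂; sign = side of CL): 1:+B, 2:-C, 3:-C, 4:-C, 5:-C, 6:-B, 7:-B, 8:-C, 9:-C, 10:+C, 11:+B, 12:-B, 13:-C, 14:-C
Rule 4 (eight consecutive points on the same side of the centre line) is satisfied at point 9.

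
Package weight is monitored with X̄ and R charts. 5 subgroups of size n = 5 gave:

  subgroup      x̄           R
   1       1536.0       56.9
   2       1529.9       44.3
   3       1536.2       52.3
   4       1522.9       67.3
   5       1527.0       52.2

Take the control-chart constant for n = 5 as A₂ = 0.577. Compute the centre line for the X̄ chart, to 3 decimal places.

1530.400

X̄̄ = (1536.0 + 1529.9 + 1536.2 + 1522.9 + 1527.0) / 5 = 7652.0000 / 5 = 1530.4000
CL = X̄̄ = 1530.4000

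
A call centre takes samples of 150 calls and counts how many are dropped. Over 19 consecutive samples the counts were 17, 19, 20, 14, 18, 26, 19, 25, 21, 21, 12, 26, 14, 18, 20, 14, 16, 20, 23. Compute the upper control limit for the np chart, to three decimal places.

31.355

p̄ = Σdᵢ / (k·n) = 363 / (19 × 150) = 0.12737
UCL = np̄ + 3·√(np̄(1−p̄)) = 19.1053 + 3 × √(19.1053×0.87263) = 19.1053 + 3 × 4.0831 = 31.3546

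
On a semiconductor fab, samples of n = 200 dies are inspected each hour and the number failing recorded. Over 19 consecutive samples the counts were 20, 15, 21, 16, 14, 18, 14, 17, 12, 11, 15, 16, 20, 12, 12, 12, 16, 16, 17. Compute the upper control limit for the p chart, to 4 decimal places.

0.1340

p̄ = Σdᵢ / (k·n) = 294 / (19 × 200) = 0.07737
UCL = p̄ + 3·√(p̄(1−p̄)/n) = 0.07737 + 3 × √(0.07737×0.92263/200) = 0.07737 + 3 × 0.01889 = 0.13404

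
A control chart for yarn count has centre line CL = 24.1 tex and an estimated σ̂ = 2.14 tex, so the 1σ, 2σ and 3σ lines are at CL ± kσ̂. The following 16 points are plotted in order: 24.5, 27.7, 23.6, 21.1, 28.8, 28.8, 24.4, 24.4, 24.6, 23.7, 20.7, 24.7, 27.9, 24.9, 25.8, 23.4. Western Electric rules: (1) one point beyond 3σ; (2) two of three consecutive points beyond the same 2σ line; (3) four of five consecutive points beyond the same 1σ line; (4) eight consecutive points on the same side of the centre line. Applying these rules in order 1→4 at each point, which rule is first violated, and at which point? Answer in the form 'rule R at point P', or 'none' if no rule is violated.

Zone of each point (C = within 1σ̂, B = 1σ̂–2σ̂, A = 2σ̂–3σ̂, * = beyond 3σ̂; sign = side of CL): 1:+C, 2:+B, 3:-C, 4:-B, 5:+A, 6:+A, 7:+C, 8:+C, 9:+C, 10:-C, 11:-B, 12:+C, 13:+B, 14:+C, 15:+C, 16:-C
Rule 2 (two of three consecutive points beyond the same 2σ limit) is satisfied at point 6.

rule 2 at point 6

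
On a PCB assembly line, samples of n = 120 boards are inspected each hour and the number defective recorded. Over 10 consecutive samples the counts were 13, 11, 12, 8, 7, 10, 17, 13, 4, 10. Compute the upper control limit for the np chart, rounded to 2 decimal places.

19.79

p̄ = Σdᵢ / (k·n) = 105 / (10 × 120) = 0.08750
UCL = np̄ + 3·√(np̄(1−p̄)) = 10.5000 + 3 × √(10.5000×0.91250) = 10.5000 + 3 × 3.0954 = 19.7861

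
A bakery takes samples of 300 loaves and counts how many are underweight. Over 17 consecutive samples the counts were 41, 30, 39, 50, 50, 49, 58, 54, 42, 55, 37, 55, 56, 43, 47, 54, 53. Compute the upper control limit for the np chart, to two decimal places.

66.84

p̄ = Σdᵢ / (k·n) = 813 / (17 × 300) = 0.15941
UCL = np̄ + 3·√(np̄(1−p̄)) = 47.8235 + 3 × √(47.8235×0.84059) = 47.8235 + 3 × 6.3403 = 66.8445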